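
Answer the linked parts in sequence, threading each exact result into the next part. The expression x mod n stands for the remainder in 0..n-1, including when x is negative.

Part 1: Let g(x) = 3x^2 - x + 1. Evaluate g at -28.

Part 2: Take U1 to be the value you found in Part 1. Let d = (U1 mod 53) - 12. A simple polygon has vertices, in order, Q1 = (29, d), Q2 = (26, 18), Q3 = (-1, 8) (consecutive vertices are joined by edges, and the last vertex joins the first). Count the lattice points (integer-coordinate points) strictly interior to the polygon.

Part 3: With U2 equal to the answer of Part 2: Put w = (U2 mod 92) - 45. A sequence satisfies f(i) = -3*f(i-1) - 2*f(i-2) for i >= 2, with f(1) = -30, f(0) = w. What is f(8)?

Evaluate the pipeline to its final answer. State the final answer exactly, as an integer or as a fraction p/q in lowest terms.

Part 1: 3*(-28)^2 - 1*(-28)^1 + 1 = (2352) + (28) + (1) = 2381; answer 2381
Part 2: U1 = 2381; d = 37; cross terms: (29*18 - 26*37)=-440, (26*8 - -1*18)=226, (-1*37 - 29*8)=-269; twice the area = |-483| = 483; area = 483/2; boundary points = 1 + 1 + 1 = 3; strictly interior points = area - boundary/2 + 1 = 241; answer 241
Part 3: U2 = 241; w = 12; f(2) = -3*(-30) - 2*(12) = 66; iterating: f(2)=66, f(3)=-138, f(4)=282, f(5)=-570, f(6)=1146, f(7)=-2298, f(8)=4602; answer 4602

4602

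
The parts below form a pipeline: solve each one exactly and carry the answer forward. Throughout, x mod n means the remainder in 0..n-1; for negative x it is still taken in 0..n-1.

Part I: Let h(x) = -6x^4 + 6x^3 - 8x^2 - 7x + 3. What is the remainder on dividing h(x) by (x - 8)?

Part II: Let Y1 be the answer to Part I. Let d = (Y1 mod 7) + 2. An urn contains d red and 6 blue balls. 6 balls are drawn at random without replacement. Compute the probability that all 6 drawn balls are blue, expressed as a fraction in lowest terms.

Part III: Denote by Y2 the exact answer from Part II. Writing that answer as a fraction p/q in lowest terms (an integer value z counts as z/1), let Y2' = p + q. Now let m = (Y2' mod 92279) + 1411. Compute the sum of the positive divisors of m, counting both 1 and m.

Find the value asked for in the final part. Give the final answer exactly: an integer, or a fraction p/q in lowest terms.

Part I: remainder = value at the root: -6*(8)^4 + 6*(8)^3 - 8*(8)^2 - 7*(8)^1 + 3 = (-24576) + (3072) + (-512) + (-56) + (3) = -22069; answer -22069
Part II: Y1 = -22069; d = 4; total draws C(10,6) = 210; favorable C(6,6) = 1; P = 1/210; answer 1/210
Part III: Y2 = 1/210; threaded value p + q = 211; m = 1622; 1622 = 2 * 811; sigma = (1 + 2) * (1 + 811) = 3 * 812 = 2436; answer 2436

2436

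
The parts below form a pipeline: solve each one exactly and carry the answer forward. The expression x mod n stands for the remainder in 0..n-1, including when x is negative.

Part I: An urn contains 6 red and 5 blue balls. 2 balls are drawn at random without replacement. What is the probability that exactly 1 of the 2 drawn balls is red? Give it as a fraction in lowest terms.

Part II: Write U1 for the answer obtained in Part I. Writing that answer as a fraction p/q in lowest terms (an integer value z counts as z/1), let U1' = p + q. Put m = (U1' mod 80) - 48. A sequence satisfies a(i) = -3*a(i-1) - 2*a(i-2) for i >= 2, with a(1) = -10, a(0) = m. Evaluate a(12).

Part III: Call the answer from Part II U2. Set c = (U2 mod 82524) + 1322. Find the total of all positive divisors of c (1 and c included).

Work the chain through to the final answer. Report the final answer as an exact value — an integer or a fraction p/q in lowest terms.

Part I: total draws C(11,2) = 55; favorable C(6,1)*C(5,1) = 30; P = 6/11; answer 6/11
Part II: U1 = 6/11; threaded value p + q = 17; m = -31; a(2) = -3*(-10) - 2*(-31) = 92; iterating: a(2)=92, a(3)=-256, a(4)=584, a(5)=-1240, a(6)=2552, a(7)=-5176, a(8)=10424, a(9)=-20920, a(10)=41912, a(11)=-83896, a(12)=167864; answer 167864
Part III: U2 = 167864; c = 4138; 4138 = 2 * 2069; sigma = (1 + 2) * (1 + 2069) = 3 * 2070 = 6210; answer 6210

6210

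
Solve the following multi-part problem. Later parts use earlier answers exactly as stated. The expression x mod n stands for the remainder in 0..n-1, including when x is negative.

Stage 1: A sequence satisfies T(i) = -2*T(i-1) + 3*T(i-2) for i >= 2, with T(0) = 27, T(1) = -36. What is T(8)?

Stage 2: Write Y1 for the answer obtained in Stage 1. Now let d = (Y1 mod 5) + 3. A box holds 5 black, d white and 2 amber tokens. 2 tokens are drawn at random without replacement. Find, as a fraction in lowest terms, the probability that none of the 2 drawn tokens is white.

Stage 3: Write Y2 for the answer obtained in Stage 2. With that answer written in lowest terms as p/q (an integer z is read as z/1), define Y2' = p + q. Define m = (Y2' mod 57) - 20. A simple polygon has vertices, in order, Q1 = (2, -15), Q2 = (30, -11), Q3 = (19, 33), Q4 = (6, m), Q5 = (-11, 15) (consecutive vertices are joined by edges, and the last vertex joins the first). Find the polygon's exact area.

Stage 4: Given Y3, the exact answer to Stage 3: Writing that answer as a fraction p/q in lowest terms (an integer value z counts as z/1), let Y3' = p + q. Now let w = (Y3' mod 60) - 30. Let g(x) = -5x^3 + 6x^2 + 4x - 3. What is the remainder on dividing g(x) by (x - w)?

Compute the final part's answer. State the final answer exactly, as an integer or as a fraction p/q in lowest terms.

Stage 1: T(2) = -2*(-36) + 3*(27) = 153; iterating: T(2)=153, T(3)=-414, T(4)=1287, T(5)=-3816, T(6)=11493, T(7)=-34434, T(8)=103347; answer 103347
Stage 2: Y1 = 103347; d = 5; total draws C(12,2) = 66; favorable C(7,2) = 21; P = 7/22; answer 7/22
Stage 3: Y2 = 7/22; threaded value p + q = 29; m = 9; cross terms: (2*-11 - 30*-15)=428, (30*33 - 19*-11)=1199, (19*9 - 6*33)=-27, (6*15 - -11*9)=189, (-11*-15 - 2*15)=135; twice the area = |1924| = 1924; area = 962; answer 962
Stage 4: Y3 = 962; threaded value p + q = 963; w = -27; remainder = value at the root: -5*(-27)^3 + 6*(-27)^2 + 4*(-27)^1 - 3 = (98415) + (4374) + (-108) + (-3) = 102678; answer 102678

102678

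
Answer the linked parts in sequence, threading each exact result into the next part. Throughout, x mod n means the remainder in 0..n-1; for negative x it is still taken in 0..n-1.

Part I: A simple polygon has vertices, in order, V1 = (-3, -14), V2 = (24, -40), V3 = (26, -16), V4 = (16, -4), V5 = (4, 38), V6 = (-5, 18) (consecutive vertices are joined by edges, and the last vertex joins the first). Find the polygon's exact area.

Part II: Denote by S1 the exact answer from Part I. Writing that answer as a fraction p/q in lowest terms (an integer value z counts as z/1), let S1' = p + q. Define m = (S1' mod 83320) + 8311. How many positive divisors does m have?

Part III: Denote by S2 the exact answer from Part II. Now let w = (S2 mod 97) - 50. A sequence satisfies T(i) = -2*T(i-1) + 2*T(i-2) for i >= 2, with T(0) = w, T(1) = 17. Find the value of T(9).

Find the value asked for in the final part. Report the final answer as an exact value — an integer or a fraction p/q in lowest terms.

Part I: cross terms: (-3*-40 - 24*-14)=456, (24*-16 - 26*-40)=656, (26*-4 - 16*-16)=152, (16*38 - 4*-4)=624, (4*18 - -5*38)=262, (-5*-14 - -3*18)=124; twice the area = |2274| = 2274; area = 1137; answer 1137
Part II: S1 = 1137; threaded value p + q = 1138; m = 9449; 9449 = 11 * 859; number of divisors = (1+1) * (1+1) = 4; answer 4
Part III: S2 = 4; w = -46; T(2) = -2*(17) + 2*(-46) = -126; iterating: T(2)=-126, T(3)=286, T(4)=-824, T(5)=2220, T(6)=-6088, T(7)=16616, T(8)=-45408, T(9)=124048; answer 124048

124048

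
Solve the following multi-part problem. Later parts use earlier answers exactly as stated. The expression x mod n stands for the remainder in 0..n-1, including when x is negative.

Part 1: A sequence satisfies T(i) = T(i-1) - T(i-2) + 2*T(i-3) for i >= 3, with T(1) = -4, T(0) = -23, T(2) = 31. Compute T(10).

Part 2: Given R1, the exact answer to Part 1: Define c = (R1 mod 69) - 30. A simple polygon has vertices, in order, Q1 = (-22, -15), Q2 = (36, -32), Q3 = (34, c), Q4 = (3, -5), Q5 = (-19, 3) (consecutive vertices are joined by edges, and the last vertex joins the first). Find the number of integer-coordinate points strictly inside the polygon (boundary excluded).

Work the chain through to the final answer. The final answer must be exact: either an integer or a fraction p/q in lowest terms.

Part 1: T(3) = 1*(31) - 1*(-4) + 2*(-23) = -11; iterating: T(3)=-11, T(4)=-50, T(5)=23, T(6)=51, T(7)=-72, T(8)=-77, T(9)=97, T(10)=30; answer 30
Part 2: R1 = 30; c = 0; cross terms: (-22*-32 - 36*-15)=1244, (36*0 - 34*-32)=1088, (34*-5 - 3*0)=-170, (3*3 - -19*-5)=-86, (-19*-15 - -22*3)=351; twice the area = |2427| = 2427; area = 2427/2; boundary points = 1 + 2 + 1 + 2 + 3 = 9; strictly interior points = area - boundary/2 + 1 = 1210; answer 1210

1210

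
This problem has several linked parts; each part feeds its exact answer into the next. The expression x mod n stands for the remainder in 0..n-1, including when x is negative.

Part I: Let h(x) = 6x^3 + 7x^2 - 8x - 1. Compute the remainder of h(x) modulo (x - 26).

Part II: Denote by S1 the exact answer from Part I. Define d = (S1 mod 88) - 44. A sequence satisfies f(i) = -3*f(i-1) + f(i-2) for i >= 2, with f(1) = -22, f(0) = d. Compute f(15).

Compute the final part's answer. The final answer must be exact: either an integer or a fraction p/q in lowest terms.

-487607689

Part I: remainder = value at the root: 6*(26)^3 + 7*(26)^2 - 8*(26)^1 - 1 = (105456) + (4732) + (-208) + (-1) = 109979; answer 109979
Part II: S1 = 109979; d = 23; f(2) = -3*(-22) + 1*(23) = 89; iterating: f(2)=89, f(3)=-289, f(4)=956, f(5)=-3157, f(6)=10427, f(7)=-34438, f(8)=113741, f(9)=-375661, f(10)=1240724, f(11)=-4097833, f(12)=13534223, f(13)=-44700502, f(14)=147635729, f(15)=-487607689; answer -487607689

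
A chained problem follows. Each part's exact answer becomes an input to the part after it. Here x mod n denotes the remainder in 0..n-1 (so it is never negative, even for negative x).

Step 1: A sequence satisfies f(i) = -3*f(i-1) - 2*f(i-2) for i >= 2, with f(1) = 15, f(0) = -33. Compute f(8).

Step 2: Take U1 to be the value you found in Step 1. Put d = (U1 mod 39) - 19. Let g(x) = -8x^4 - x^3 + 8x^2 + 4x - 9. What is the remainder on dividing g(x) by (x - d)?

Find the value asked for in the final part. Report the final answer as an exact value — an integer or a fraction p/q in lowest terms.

Step 1: f(2) = -3*(15) - 2*(-33) = 21; iterating: f(2)=21, f(3)=-93, f(4)=237, f(5)=-525, f(6)=1101, f(7)=-2253, f(8)=4557; answer 4557
Step 2: U1 = 4557; d = 14; remainder = value at the root: -8*(14)^4 - 1*(14)^3 + 8*(14)^2 + 4*(14)^1 - 9 = (-307328) + (-2744) + (1568) + (56) + (-9) = -308457; answer -308457

-308457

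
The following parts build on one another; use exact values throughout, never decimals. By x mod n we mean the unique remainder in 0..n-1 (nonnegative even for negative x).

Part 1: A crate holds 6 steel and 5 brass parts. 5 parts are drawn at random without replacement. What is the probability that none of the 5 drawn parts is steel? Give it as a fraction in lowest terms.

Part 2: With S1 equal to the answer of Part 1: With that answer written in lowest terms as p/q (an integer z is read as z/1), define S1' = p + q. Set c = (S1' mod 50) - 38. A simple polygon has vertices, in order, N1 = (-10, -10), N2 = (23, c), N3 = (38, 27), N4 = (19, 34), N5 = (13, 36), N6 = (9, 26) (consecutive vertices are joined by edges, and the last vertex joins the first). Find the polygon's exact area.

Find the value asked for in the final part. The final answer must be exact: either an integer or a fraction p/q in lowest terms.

Part 1: total draws C(11,5) = 462; favorable C(5,5) = 1; P = 1/462; answer 1/462
Part 2: S1 = 1/462; threaded value p + q = 463; c = -25; cross terms: (-10*-25 - 23*-10)=480, (23*27 - 38*-25)=1571, (38*34 - 19*27)=779, (19*36 - 13*34)=242, (13*26 - 9*36)=14, (9*-10 - -10*26)=170; twice the area = |3256| = 3256; area = 1628; answer 1628

1628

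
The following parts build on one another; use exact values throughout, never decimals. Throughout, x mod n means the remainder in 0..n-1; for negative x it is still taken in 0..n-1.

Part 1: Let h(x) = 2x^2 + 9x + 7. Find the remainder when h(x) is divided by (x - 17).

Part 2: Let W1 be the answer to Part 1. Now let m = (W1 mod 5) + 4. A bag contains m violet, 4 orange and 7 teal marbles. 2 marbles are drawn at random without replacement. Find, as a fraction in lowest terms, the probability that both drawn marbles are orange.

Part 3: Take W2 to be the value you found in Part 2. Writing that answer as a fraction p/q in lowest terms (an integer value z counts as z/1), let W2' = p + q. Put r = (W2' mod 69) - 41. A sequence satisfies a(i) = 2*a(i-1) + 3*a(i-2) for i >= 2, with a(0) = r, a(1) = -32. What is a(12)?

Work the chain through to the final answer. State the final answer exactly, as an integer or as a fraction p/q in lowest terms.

Part 1: remainder = value at the root: 2*(17)^2 + 9*(17)^1 + 7 = (578) + (153) + (7) = 738; answer 738
Part 2: W1 = 738; m = 7; total draws C(18,2) = 153; favorable C(4,2) = 6; P = 2/51; answer 2/51
Part 3: W2 = 2/51; threaded value p + q = 53; r = 12; a(2) = 2*(-32) + 3*(12) = -28; iterating: a(2)=-28, a(3)=-152, a(4)=-388, a(5)=-1232, a(6)=-3628, a(7)=-10952, a(8)=-32788, a(9)=-98432, a(10)=-295228, a(11)=-885752, a(12)=-2657188; answer -2657188

-2657188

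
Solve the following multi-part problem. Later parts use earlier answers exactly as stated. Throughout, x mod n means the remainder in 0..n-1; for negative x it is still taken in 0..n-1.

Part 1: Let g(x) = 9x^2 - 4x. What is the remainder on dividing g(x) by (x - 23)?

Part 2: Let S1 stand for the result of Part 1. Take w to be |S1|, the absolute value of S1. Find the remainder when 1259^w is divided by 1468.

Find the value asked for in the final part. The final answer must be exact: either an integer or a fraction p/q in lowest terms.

559

Part 1: remainder = value at the root: 9*(23)^2 - 4*(23)^1 = (4761) + (-92) = 4669; answer 4669
Part 2: S1 = 4669; w = 4669; squarings mod 1468: 1259^1=1259, 1259^2=1109, 1259^4=1165, 1259^8=793, 1259^16=545, 1259^32=489, 1259^64=1305, 1259^128=145, 1259^256=473, 1259^512=593, 1259^1024=797, 1259^2048=1033, 1259^4096=1321; 1259^4669 = 1259^1 * 1259^4 * 1259^8 * 1259^16 * 1259^32 * 1259^512 * 1259^4096 = 559 (mod 1468); answer 559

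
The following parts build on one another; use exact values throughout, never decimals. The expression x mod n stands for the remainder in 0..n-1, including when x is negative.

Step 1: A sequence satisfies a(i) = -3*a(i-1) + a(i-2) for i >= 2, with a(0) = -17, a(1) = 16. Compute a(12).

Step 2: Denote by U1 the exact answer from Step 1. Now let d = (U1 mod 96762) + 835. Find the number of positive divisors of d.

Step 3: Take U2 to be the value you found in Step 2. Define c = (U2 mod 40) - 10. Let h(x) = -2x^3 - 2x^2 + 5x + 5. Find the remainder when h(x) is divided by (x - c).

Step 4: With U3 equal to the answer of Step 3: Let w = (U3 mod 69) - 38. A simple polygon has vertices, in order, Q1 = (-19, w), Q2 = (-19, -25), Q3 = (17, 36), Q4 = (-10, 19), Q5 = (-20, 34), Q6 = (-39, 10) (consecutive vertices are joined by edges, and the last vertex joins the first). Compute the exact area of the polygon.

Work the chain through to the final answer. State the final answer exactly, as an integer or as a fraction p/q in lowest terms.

1815/2

Step 1: a(2) = -3*(16) + 1*(-17) = -65; iterating: a(2)=-65, a(3)=211, a(4)=-698, a(5)=2305, a(6)=-7613, a(7)=25144, a(8)=-83045, a(9)=274279, a(10)=-905882, a(11)=2991925, a(12)=-9881657; answer -9881657
Step 2: U1 = -9881657; d = 85664; 85664 = 2^5 * 2677; number of divisors = (5+1) * (1+1) = 12; answer 12
Step 3: U2 = 12; c = 2; remainder = value at the root: -2*(2)^3 - 2*(2)^2 + 5*(2)^1 + 5 = (-16) + (-8) + (10) + (5) = -9; answer -9
Step 4: U3 = -9; w = 22; cross terms: (-19*-25 - -19*22)=893, (-19*36 - 17*-25)=-259, (17*19 - -10*36)=683, (-10*34 - -20*19)=40, (-20*10 - -39*34)=1126, (-39*22 - -19*10)=-668; twice the area = |1815| = 1815; area = 1815/2; answer 1815/2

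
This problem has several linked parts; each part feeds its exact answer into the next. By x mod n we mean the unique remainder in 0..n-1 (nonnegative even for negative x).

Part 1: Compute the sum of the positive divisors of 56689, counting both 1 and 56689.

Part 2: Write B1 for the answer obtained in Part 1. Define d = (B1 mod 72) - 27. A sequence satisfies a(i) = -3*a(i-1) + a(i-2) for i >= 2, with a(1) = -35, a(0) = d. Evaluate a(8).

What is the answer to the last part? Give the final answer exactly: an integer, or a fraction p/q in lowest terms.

105342

Part 1: 56689 = 83 * 683; sigma = (1 + 83) * (1 + 683) = 84 * 684 = 57456; answer 57456
Part 2: B1 = 57456; d = -27; a(2) = -3*(-35) + 1*(-27) = 78; iterating: a(2)=78, a(3)=-269, a(4)=885, a(5)=-2924, a(6)=9657, a(7)=-31895, a(8)=105342; answer 105342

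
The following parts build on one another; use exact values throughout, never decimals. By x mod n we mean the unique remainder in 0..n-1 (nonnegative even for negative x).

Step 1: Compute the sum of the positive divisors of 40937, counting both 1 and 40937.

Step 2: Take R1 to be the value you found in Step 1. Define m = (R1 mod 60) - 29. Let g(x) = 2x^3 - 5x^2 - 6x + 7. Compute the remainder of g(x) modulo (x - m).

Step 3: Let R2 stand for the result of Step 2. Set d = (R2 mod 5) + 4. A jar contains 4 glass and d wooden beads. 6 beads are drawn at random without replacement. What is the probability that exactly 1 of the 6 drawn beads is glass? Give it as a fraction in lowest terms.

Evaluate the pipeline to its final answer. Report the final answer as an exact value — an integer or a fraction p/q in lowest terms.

Step 1: 40937 = 13 * 47 * 67; sigma = (1 + 13) * (1 + 47) * (1 + 67) = 14 * 48 * 68 = 45696; answer 45696
Step 2: R1 = 45696; m = 7; remainder = value at the root: 2*(7)^3 - 5*(7)^2 - 6*(7)^1 + 7 = (686) + (-245) + (-42) + (7) = 406; answer 406
Step 3: R2 = 406; d = 5; total draws C(9,6) = 84; favorable C(4,1)*C(5,5) = 4; P = 1/21; answer 1/21

1/21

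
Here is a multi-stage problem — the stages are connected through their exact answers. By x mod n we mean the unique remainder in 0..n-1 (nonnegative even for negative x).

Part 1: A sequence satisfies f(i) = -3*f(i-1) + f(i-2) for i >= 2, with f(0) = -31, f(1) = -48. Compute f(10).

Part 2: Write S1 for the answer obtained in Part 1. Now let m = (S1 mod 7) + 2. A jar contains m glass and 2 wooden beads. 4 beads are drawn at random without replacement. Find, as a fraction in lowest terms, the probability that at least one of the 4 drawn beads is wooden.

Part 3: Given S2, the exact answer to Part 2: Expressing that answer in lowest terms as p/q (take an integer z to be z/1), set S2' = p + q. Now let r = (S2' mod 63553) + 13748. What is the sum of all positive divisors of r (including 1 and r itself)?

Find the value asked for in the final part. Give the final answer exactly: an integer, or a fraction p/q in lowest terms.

14580

Part 1: f(2) = -3*(-48) + 1*(-31) = 113; iterating: f(2)=113, f(3)=-387, f(4)=1274, f(5)=-4209, f(6)=13901, f(7)=-45912, f(8)=151637, f(9)=-500823, f(10)=1654106; answer 1654106
Part 2: S1 = 1654106; m = 8; total draws C(10,4) = 210; complement C(8,4) = 70; favorable 210 - 70 = 140; P = 2/3; answer 2/3
Part 3: S2 = 2/3; threaded value p + q = 5; r = 13753; 13753 = 17 * 809; sigma = (1 + 17) * (1 + 809) = 18 * 810 = 14580; answer 14580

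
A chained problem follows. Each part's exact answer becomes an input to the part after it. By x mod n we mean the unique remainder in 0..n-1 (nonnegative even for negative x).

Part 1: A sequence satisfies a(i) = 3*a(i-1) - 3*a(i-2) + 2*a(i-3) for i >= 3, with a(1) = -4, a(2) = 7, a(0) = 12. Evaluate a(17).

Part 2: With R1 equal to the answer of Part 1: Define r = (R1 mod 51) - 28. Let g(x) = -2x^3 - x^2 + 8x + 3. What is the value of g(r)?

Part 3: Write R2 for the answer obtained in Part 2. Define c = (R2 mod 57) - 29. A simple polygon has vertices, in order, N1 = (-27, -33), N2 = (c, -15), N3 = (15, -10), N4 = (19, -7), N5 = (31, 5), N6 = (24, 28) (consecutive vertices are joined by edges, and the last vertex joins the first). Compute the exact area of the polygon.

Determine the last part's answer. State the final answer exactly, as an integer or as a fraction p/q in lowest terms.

835

Part 1: a(3) = 3*(7) - 3*(-4) + 2*(12) = 57; iterating: a(3)=57, a(4)=142, a(5)=269, a(6)=495, a(7)=962, a(8)=1939, a(9)=3921, a(10)=7870, a(11)=15725, a(12)=31407, a(13)=62786, a(14)=125587, a(15)=251217, a(16)=502462, a(17)=1004909; answer 1004909
Part 2: R1 = 1004909; r = -23; -2*(-23)^3 - 1*(-23)^2 + 8*(-23)^1 + 3 = (24334) + (-529) + (-184) + (3) = 23624; answer 23624
Part 3: R2 = 23624; c = -3; cross terms: (-27*-15 - -3*-33)=306, (-3*-10 - 15*-15)=255, (15*-7 - 19*-10)=85, (19*5 - 31*-7)=312, (31*28 - 24*5)=748, (24*-33 - -27*28)=-36; twice the area = |1670| = 1670; area = 835; answer 835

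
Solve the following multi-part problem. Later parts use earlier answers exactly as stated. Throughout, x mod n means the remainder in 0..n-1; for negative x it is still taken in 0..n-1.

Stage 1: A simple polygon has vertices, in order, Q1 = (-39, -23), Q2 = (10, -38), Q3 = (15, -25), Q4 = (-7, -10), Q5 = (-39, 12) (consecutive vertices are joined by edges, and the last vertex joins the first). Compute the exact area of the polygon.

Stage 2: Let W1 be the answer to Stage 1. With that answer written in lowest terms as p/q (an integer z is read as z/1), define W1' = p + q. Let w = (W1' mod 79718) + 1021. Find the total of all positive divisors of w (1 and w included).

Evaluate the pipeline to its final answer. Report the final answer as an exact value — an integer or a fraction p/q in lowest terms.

2544

Stage 1: cross terms: (-39*-38 - 10*-23)=1712, (10*-25 - 15*-38)=320, (15*-10 - -7*-25)=-325, (-7*12 - -39*-10)=-474, (-39*-23 - -39*12)=1365; twice the area = |2598| = 2598; area = 1299; answer 1299
Stage 2: W1 = 1299; threaded value p + q = 1300; w = 2321; 2321 = 11 * 211; sigma = (1 + 11) * (1 + 211) = 12 * 212 = 2544; answer 2544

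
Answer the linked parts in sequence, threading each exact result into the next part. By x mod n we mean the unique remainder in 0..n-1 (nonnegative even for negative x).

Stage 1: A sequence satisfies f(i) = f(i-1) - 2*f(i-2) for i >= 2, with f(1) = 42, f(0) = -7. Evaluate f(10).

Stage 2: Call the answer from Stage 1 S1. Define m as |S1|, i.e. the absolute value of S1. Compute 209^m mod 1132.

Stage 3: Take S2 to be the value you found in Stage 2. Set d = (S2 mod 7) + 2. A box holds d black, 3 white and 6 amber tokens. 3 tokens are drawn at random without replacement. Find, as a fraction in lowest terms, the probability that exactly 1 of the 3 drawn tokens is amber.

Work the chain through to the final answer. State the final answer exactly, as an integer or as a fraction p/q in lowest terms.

Stage 1: f(2) = 1*(42) - 2*(-7) = 56; iterating: f(2)=56, f(3)=-28, f(4)=-140, f(5)=-84, f(6)=196, f(7)=364, f(8)=-28, f(9)=-756, f(10)=-700; answer -700
Stage 2: S1 = -700; m = 700; squarings mod 1132: 209^1=209, 209^2=665, 209^4=745, 209^8=345, 209^16=165, 209^32=57, 209^64=985, 209^128=101, 209^256=13, 209^512=169; 209^700 = 209^4 * 209^8 * 209^16 * 209^32 * 209^128 * 209^512 = 885 (mod 1132); answer 885
Stage 3: S2 = 885; d = 5; total draws C(14,3) = 364; favorable C(6,1)*C(8,2) = 168; P = 6/13; answer 6/13

6/13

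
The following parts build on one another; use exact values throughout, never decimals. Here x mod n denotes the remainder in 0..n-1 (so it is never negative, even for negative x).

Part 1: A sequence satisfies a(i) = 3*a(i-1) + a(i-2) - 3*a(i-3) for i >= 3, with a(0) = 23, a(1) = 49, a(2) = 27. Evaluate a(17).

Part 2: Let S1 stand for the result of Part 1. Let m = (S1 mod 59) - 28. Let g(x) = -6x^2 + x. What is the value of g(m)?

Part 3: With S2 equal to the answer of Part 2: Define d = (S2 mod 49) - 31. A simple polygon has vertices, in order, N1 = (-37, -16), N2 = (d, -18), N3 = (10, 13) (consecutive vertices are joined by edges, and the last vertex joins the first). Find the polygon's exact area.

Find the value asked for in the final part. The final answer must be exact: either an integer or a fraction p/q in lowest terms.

Part 1: a(3) = 3*(27) + 1*(49) - 3*(23) = 61; iterating: a(3)=61, a(4)=63, a(5)=169, a(6)=387, a(7)=1141, a(8)=3303, a(9)=9889, a(10)=29547, a(11)=88621, a(12)=265743, a(13)=797209, a(14)=2391507, a(15)=7174501, a(16)=21523383, a(17)=64570129; answer 64570129
Part 2: S1 = 64570129; m = 29; -6*(29)^2 + 1*(29)^1 = (-5046) + (29) = -5017; answer -5017
Part 3: S2 = -5017; d = -1; cross terms: (-37*-18 - -1*-16)=650, (-1*13 - 10*-18)=167, (10*-16 - -37*13)=321; twice the area = |1138| = 1138; area = 569; answer 569

569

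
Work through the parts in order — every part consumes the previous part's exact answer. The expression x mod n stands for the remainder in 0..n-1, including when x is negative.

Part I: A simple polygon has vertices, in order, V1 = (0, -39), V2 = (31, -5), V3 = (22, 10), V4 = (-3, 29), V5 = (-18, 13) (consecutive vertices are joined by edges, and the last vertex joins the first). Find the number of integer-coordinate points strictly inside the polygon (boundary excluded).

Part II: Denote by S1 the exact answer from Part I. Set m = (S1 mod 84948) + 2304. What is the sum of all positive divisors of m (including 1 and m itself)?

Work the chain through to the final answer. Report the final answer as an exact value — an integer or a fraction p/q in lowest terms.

6336

Part I: cross terms: (0*-5 - 31*-39)=1209, (31*10 - 22*-5)=420, (22*29 - -3*10)=668, (-3*13 - -18*29)=483, (-18*-39 - 0*13)=702; twice the area = |3482| = 3482; area = 1741; boundary points = 1 + 3 + 1 + 1 + 2 = 8; strictly interior points = area - boundary/2 + 1 = 1738; answer 1738
Part II: S1 = 1738; m = 4042; 4042 = 2 * 43 * 47; sigma = (1 + 2) * (1 + 43) * (1 + 47) = 3 * 44 * 48 = 6336; answer 6336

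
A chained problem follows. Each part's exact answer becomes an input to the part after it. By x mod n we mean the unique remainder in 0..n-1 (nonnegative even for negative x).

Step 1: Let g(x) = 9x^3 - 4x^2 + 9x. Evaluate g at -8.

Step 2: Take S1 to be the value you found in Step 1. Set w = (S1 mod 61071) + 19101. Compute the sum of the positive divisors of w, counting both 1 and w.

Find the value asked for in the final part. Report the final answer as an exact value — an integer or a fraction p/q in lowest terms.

Step 1: 9*(-8)^3 - 4*(-8)^2 + 9*(-8)^1 = (-4608) + (-256) + (-72) = -4936; answer -4936
Step 2: S1 = -4936; w = 75236; 75236 = 2^2 * 7 * 2687; sigma = (1 + 2 + 4) * (1 + 7) * (1 + 2687) = 7 * 8 * 2688 = 150528; answer 150528

150528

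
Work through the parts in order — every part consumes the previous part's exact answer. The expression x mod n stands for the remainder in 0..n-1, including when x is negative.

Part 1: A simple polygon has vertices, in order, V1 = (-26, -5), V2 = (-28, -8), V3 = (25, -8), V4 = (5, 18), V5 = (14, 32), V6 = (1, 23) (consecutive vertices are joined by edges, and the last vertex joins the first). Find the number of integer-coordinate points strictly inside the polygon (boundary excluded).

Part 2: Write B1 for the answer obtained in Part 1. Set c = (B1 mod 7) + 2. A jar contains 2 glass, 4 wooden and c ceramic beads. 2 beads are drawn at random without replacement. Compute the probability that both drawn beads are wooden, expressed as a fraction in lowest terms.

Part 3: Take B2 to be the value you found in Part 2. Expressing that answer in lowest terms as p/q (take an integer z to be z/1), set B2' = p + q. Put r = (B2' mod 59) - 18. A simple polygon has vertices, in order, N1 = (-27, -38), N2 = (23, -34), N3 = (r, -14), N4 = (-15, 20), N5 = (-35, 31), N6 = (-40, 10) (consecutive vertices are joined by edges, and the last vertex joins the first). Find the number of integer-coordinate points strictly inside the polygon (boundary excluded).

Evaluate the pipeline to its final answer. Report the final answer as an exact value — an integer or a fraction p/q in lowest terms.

Part 1: cross terms: (-26*-8 - -28*-5)=68, (-28*-8 - 25*-8)=424, (25*18 - 5*-8)=490, (5*32 - 14*18)=-92, (14*23 - 1*32)=290, (1*-5 - -26*23)=593; twice the area = |1773| = 1773; area = 1773/2; boundary points = 1 + 53 + 2 + 1 + 1 + 1 = 59; strictly interior points = area - boundary/2 + 1 = 858; answer 858
Part 2: B1 = 858; c = 6; total draws C(12,2) = 66; favorable C(4,2) = 6; P = 1/11; answer 1/11
Part 3: B2 = 1/11; threaded value p + q = 12; r = -6; cross terms: (-27*-34 - 23*-38)=1792, (23*-14 - -6*-34)=-526, (-6*20 - -15*-14)=-330, (-15*31 - -35*20)=235, (-35*10 - -40*31)=890, (-40*-38 - -27*10)=1790; twice the area = |3851| = 3851; area = 3851/2; boundary points = 2 + 1 + 1 + 1 + 1 + 1 = 7; strictly interior points = area - boundary/2 + 1 = 1923; answer 1923

1923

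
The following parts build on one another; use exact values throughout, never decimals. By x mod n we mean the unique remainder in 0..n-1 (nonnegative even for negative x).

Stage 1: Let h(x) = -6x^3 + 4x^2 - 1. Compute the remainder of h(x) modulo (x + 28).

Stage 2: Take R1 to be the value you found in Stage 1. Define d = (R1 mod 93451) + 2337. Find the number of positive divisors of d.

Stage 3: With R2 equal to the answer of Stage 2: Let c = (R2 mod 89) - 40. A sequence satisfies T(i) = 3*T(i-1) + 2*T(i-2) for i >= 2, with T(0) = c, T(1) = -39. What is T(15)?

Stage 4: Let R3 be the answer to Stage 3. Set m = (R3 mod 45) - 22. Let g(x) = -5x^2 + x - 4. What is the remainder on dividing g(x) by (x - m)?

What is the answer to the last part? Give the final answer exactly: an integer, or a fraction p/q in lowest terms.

-316

Stage 1: remainder = value at the root: -6*(-28)^3 + 4*(-28)^2 - 1 = (131712) + (3136) + (-1) = 134847; answer 134847
Stage 2: R1 = 134847; d = 43733; 43733 = 101 * 433; number of divisors = (1+1) * (1+1) = 4; answer 4
Stage 3: R2 = 4; c = -36; T(2) = 3*(-39) + 2*(-36) = -189; iterating: T(2)=-189, T(3)=-645, T(4)=-2313, T(5)=-8229, T(6)=-29313, T(7)=-104397, T(8)=-371817, T(9)=-1324245, T(10)=-4716369, T(11)=-16797597, T(12)=-59825529, T(13)=-213071781, T(14)=-758866401, T(15)=-2702742765; answer -2702742765
Stage 4: R3 = -2702742765; m = 8; remainder = value at the root: -5*(8)^2 + 1*(8)^1 - 4 = (-320) + (8) + (-4) = -316; answer -316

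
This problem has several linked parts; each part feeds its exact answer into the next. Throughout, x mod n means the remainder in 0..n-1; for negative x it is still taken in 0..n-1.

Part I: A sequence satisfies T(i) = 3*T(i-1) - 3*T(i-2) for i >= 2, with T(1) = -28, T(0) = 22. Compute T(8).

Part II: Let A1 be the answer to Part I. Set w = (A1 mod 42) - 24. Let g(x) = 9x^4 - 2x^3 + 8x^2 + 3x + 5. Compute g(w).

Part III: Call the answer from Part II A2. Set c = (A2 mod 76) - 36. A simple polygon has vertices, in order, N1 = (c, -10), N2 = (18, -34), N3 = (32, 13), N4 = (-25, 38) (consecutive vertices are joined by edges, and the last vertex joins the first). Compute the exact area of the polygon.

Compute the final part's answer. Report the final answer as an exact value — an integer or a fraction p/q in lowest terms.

Part I: T(2) = 3*(-28) - 3*(22) = -150; iterating: T(2)=-150, T(3)=-366, T(4)=-648, T(5)=-846, T(6)=-594, T(7)=756, T(8)=4050; answer 4050
Part II: A1 = 4050; w = -6; 9*(-6)^4 - 2*(-6)^3 + 8*(-6)^2 + 3*(-6)^1 + 5 = (11664) + (432) + (288) + (-18) + (5) = 12371; answer 12371
Part III: A2 = 12371; c = 23; cross terms: (23*-34 - 18*-10)=-602, (18*13 - 32*-34)=1322, (32*38 - -25*13)=1541, (-25*-10 - 23*38)=-624; twice the area = |1637| = 1637; area = 1637/2; answer 1637/2

1637/2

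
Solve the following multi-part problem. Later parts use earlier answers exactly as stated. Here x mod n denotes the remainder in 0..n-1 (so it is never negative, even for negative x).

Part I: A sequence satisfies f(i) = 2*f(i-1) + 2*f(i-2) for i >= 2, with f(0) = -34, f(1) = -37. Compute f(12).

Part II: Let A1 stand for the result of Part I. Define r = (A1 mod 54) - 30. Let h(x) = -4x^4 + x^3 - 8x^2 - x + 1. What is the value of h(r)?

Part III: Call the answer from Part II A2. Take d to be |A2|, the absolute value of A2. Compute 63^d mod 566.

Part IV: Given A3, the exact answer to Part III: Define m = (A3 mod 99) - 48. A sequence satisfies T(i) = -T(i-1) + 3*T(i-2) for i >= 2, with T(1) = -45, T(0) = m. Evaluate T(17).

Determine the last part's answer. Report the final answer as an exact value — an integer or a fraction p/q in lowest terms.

-41376600

Part I: f(2) = 2*(-37) + 2*(-34) = -142; iterating: f(2)=-142, f(3)=-358, f(4)=-1000, f(5)=-2716, f(6)=-7432, f(7)=-20296, f(8)=-55456, f(9)=-151504, f(10)=-413920, f(11)=-1130848, f(12)=-3089536; answer -3089536
Part II: A1 = -3089536; r = -10; -4*(-10)^4 + 1*(-10)^3 - 8*(-10)^2 - 1*(-10)^1 + 1 = (-40000) + (-1000) + (-800) + (10) + (1) = -41789; answer -41789
Part III: A2 = -41789; d = 41789; squarings mod 566: 63^1=63, 63^2=7, 63^4=49, 63^8=137, 63^16=91, 63^32=357, 63^64=99, 63^128=179, 63^256=345, 63^512=165, 63^1024=57, 63^2048=419, 63^4096=101, 63^8192=13, 63^16384=169, 63^32768=261; 63^41789 = 63^1 * 63^4 * 63^8 * 63^16 * 63^32 * 63^256 * 63^512 * 63^8192 * 63^32768 = 93 (mod 566); answer 93
Part IV: A3 = 93; m = 45; T(2) = -1*(-45) + 3*(45) = 180; iterating: T(2)=180, T(3)=-315, T(4)=855, T(5)=-1800, T(6)=4365, T(7)=-9765, T(8)=22860, T(9)=-52155, T(10)=120735, T(11)=-277200, T(12)=639405, T(13)=-1471005, T(14)=3389220, T(15)=-7802235, T(16)=17969895, T(17)=-41376600; answer -41376600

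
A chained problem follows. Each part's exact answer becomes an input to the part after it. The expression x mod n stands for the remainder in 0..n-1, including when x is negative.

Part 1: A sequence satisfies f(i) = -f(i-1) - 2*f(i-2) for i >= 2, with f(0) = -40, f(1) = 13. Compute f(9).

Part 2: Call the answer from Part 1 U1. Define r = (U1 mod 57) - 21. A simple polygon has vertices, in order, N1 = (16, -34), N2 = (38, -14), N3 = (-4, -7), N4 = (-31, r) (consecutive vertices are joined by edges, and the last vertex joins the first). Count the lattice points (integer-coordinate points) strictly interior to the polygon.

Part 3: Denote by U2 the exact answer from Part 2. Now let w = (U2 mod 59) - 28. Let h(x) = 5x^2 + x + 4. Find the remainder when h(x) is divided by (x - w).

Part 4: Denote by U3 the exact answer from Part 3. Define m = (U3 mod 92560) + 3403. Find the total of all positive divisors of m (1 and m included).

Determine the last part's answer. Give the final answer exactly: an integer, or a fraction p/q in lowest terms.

4140

Part 1: f(2) = -1*(13) - 2*(-40) = 67; iterating: f(2)=67, f(3)=-93, f(4)=-41, f(5)=227, f(6)=-145, f(7)=-309, f(8)=599, f(9)=19; answer 19
Part 2: U1 = 19; r = -2; cross terms: (16*-14 - 38*-34)=1068, (38*-7 - -4*-14)=-322, (-4*-2 - -31*-7)=-209, (-31*-34 - 16*-2)=1086; twice the area = |1623| = 1623; area = 1623/2; boundary points = 2 + 7 + 1 + 1 = 11; strictly interior points = area - boundary/2 + 1 = 807; answer 807
Part 3: U2 = 807; w = 12; remainder = value at the root: 5*(12)^2 + 1*(12)^1 + 4 = (720) + (12) + (4) = 736; answer 736
Part 4: U3 = 736; m = 4139; 4139 is prime, so its only divisors are 1 and 4139; sigma = 1 + 4139 = 4140; answer 4140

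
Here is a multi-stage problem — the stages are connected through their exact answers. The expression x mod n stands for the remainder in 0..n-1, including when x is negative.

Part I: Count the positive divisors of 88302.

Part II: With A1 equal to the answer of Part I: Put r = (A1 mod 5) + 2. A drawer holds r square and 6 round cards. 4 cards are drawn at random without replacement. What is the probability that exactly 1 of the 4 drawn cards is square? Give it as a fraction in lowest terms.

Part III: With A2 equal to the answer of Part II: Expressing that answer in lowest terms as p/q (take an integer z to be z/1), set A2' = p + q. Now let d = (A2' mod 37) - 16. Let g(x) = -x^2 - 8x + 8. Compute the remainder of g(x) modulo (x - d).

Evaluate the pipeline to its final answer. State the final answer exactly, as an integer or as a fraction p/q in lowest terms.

Part I: 88302 = 2 * 3 * 14717; number of divisors = (1+1) * (1+1) * (1+1) = 8; answer 8
Part II: A1 = 8; r = 5; total draws C(11,4) = 330; favorable C(5,1)*C(6,3) = 100; P = 10/33; answer 10/33
Part III: A2 = 10/33; threaded value p + q = 43; d = -10; remainder = value at the root: -1*(-10)^2 - 8*(-10)^1 + 8 = (-100) + (80) + (8) = -12; answer -12

-12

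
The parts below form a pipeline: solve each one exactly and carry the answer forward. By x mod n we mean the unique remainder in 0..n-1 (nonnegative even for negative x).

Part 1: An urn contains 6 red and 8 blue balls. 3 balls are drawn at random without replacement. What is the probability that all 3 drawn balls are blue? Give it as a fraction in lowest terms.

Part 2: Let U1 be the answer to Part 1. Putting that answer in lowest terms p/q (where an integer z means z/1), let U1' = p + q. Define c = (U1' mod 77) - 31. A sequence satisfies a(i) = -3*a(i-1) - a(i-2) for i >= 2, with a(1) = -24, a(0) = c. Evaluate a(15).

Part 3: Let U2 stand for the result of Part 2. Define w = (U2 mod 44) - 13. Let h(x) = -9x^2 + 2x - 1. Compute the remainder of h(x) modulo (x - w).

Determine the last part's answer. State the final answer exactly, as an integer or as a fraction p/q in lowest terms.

-76

Part 1: total draws C(14,3) = 364; favorable C(8,3) = 56; P = 2/13; answer 2/13
Part 2: U1 = 2/13; threaded value p + q = 15; c = -16; a(2) = -3*(-24) - 1*(-16) = 88; iterating: a(2)=88, a(3)=-240, a(4)=632, a(5)=-1656, a(6)=4336, a(7)=-11352, a(8)=29720, a(9)=-77808, a(10)=203704, a(11)=-533304, a(12)=1396208, a(13)=-3655320, a(14)=9569752, a(15)=-25053936; answer -25053936
Part 3: U2 = -25053936; w = 3; remainder = value at the root: -9*(3)^2 + 2*(3)^1 - 1 = (-81) + (6) + (-1) = -76; answer -76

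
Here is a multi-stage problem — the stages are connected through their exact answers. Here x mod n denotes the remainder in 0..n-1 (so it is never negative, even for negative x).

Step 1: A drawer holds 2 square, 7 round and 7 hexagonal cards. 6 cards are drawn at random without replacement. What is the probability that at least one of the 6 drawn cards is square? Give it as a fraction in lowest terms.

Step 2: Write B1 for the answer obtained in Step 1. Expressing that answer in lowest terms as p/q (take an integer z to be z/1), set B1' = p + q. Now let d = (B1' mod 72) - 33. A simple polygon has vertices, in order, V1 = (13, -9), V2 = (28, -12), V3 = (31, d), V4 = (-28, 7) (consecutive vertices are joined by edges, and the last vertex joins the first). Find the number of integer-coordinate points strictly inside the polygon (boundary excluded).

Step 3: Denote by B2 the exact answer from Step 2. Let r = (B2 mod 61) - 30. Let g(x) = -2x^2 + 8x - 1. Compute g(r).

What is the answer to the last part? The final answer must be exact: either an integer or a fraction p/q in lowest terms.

Step 1: total draws C(16,6) = 8008; complement C(14,6) = 3003; favorable 8008 - 3003 = 5005; P = 5/8; answer 5/8
Step 2: B1 = 5/8; threaded value p + q = 13; d = -20; cross terms: (13*-12 - 28*-9)=96, (28*-20 - 31*-12)=-188, (31*7 - -28*-20)=-343, (-28*-9 - 13*7)=161; twice the area = |-274| = 274; area = 137; boundary points = 3 + 1 + 1 + 1 = 6; strictly interior points = area - boundary/2 + 1 = 135; answer 135
Step 3: B2 = 135; r = -17; -2*(-17)^2 + 8*(-17)^1 - 1 = (-578) + (-136) + (-1) = -715; answer -715

-715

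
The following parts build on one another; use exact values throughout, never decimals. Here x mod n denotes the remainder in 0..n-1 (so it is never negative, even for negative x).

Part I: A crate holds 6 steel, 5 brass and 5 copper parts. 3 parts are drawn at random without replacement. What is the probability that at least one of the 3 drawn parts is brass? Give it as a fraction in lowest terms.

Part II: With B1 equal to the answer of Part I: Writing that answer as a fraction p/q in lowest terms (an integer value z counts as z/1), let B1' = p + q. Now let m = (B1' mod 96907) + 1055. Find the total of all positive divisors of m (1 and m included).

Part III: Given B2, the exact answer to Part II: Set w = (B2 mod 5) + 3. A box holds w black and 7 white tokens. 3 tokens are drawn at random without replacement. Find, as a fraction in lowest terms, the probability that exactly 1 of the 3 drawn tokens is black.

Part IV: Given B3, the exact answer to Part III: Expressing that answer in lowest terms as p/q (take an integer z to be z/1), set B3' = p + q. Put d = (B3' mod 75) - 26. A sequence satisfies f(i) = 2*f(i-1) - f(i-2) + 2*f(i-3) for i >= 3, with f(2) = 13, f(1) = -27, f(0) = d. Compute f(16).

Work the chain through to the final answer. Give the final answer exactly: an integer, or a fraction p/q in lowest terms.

629171

Part I: total draws C(16,3) = 560; complement C(11,3) = 165; favorable 560 - 165 = 395; P = 79/112; answer 79/112
Part II: B1 = 79/112; threaded value p + q = 191; m = 1246; 1246 = 2 * 7 * 89; sigma = (1 + 2) * (1 + 7) * (1 + 89) = 3 * 8 * 90 = 2160; answer 2160
Part III: B2 = 2160; w = 3; total draws C(10,3) = 120; favorable C(3,1)*C(7,2) = 63; P = 21/40; answer 21/40
Part IV: B3 = 21/40; threaded value p + q = 61; d = 35; f(3) = 2*(13) - 1*(-27) + 2*(35) = 123; iterating: f(3)=123, f(4)=179, f(5)=261, f(6)=589, f(7)=1275, f(8)=2483, f(9)=4869, f(10)=9805, f(11)=19707, f(12)=39347, f(13)=78597, f(14)=157261, f(15)=314619, f(16)=629171; answer 629171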